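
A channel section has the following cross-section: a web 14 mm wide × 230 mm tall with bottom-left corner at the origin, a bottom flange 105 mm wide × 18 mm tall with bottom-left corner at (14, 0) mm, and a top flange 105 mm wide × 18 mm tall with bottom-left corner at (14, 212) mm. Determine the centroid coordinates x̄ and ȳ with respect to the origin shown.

x̄ = 39.13 mm, ȳ = 115.00 mm

web: A = 14 × 230 = 3220.00, centroid at (7.00, 115.00).
bottom flange: A = 105 × 18 = 1890.00, centroid at (66.50, 9.00).
top flange: A = 105 × 18 = 1890.00, centroid at (66.50, 221.00).
ΣA = 7000.00 mm², ΣAx̄ = 273910.00 mm³, ΣAȳ = 805000.00 mm³.
x̄ = 273910.00/7000.00 = 39.13 mm; ȳ = 805000.00/7000.00 = 115.00 mm.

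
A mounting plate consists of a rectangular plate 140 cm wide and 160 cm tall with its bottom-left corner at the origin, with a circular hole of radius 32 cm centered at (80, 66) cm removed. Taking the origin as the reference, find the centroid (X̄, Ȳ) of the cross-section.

Part | A | x̄ᵢ | ȳᵢ | A·x̄ᵢ | A·ȳᵢ
plate | 22400.00 | 70.00 | 80.00 | 1568000.00 | 1792000.00
hole | -3216.99 | 80.00 | 66.00 | -257359.27 | -212321.40
Σ | 19183.01 |  |  | 1310640.73 | 1579678.60
X̄ = 1310640.73 / 19183.01 = 68.32 cm
Ȳ = 1579678.60 / 19183.01 = 82.35 cm

X̄ = 68.32 cm, Ȳ = 82.35 cm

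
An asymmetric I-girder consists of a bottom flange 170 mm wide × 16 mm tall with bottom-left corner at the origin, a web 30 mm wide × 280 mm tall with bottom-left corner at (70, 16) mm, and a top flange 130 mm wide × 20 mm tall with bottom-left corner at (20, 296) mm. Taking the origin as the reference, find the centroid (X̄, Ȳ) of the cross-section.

bottom flange: A = 170 × 16 = 2720.00, centroid at (85.00, 8.00).
web: A = 30 × 280 = 8400.00, centroid at (85.00, 156.00).
top flange: A = 130 × 20 = 2600.00, centroid at (85.00, 306.00).
ΣA = 13720.00 mm², ΣAX̄ = 1166200.00 mm³, ΣAȲ = 2127760.00 mm³.
X̄ = 1166200.00/13720.00 = 85.00 mm; Ȳ = 2127760.00/13720.00 = 155.08 mm.

X̄ = 85.00 mm, Ȳ = 155.08 mm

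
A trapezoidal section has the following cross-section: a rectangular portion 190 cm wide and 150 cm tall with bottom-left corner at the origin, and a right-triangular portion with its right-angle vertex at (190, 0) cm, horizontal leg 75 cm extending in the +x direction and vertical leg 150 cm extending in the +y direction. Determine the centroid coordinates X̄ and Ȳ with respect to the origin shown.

X̄ = 114.78 cm, Ȳ = 70.88 cm

Part | A | x̄ᵢ | ȳᵢ | A·x̄ᵢ | A·ȳᵢ
rectangular portion | 28500.00 | 95.00 | 75.00 | 2707500.00 | 2137500.00
triangular portion | 5625.00 | 215.00 | 50.00 | 1209375.00 | 281250.00
Σ | 34125.00 |  |  | 3916875.00 | 2418750.00
X̄ = 3916875.00 / 34125.00 = 114.78 cm
Ȳ = 2418750.00 / 34125.00 = 70.88 cm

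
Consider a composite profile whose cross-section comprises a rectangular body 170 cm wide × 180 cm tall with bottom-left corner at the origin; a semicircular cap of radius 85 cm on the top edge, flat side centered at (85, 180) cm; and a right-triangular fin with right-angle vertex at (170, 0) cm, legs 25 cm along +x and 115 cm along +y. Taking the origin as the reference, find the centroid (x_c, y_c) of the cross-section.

x_c = 88.09 cm, y_c = 121.27 cm

Part | A | x̄ᵢ | ȳᵢ | A·x̄ᵢ | A·ȳᵢ
rectangular body | 30600.00 | 85.00 | 90.00 | 2601000.00 | 2754000.00
semicircular top | 11349.00 | 85.00 | 216.08 | 964665.29 | 2452237.29
triangular fin | 1437.50 | 178.33 | 38.33 | 256354.17 | 55104.17
Σ | 43386.50 |  |  | 3822019.46 | 5261341.46
x_c = 3822019.46 / 43386.50 = 88.09 cm
y_c = 5261341.46 / 43386.50 = 121.27 cm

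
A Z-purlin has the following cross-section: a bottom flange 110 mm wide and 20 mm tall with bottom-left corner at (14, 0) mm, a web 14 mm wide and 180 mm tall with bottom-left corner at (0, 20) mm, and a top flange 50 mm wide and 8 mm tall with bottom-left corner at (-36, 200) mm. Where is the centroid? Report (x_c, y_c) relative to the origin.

bottom flange: A = 110 × 20 = 2200.00, centroid at (69.00, 10.00).
web: A = 14 × 180 = 2520.00, centroid at (7.00, 110.00).
top flange: A = 50 × 8 = 400.00, centroid at (-11.00, 204.00).
ΣA = 5120.00 mm², ΣAx_c = 165040.00 mm³, ΣAy_c = 380800.00 mm³.
x_c = 165040.00/5120.00 = 32.23 mm; y_c = 380800.00/5120.00 = 74.38 mm.

x_c = 32.23 mm, y_c = 74.38 mm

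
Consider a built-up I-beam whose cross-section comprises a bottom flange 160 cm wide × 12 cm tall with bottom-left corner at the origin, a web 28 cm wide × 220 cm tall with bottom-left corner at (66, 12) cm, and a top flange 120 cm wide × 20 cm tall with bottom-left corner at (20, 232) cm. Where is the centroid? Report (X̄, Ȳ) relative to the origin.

bottom flange: A = 160 × 12 = 1920.00, centroid at (80.00, 6.00).
web: A = 28 × 220 = 6160.00, centroid at (80.00, 122.00).
top flange: A = 120 × 20 = 2400.00, centroid at (80.00, 242.00).
ΣA = 10480.00 cm²
ΣAX̄ = (1920.00)(80.00) + (6160.00)(80.00) + (2400.00)(80.00) = 838400.00 cm³
ΣAȲ = (1920.00)(6.00) + (6160.00)(122.00) + (2400.00)(242.00) = 1343840.00 cm³
X̄ = 838400.00 / 10480.00 = 80.00 cm
Ȳ = 1343840.00 / 10480.00 = 128.23 cm

X̄ = 80.00 cm, Ȳ = 128.23 cm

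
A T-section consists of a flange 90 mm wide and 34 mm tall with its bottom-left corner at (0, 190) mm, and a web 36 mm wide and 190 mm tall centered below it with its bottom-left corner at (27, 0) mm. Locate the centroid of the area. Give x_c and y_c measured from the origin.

x_c = 45.00 mm, y_c = 129.62 mm

Part | A | x̄ᵢ | ȳᵢ | A·x̄ᵢ | A·ȳᵢ
web | 6840.00 | 45.00 | 95.00 | 307800.00 | 649800.00
flange | 3060.00 | 45.00 | 207.00 | 137700.00 | 633420.00
Σ | 9900.00 |  |  | 445500.00 | 1283220.00
x_c = 445500.00 / 9900.00 = 45.00 mm
y_c = 1283220.00 / 9900.00 = 129.62 mm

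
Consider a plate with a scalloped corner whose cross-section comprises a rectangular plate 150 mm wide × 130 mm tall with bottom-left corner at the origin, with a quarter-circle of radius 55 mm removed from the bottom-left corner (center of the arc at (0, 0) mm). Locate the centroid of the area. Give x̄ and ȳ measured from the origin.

x̄ = 82.17 mm, ȳ = 70.78 mm

plate: A = 150 × 130 = 19500.00, centroid at (75.00, 65.00).
removed quarter-circle: A = −¼π·55² = -2375.83, centroid at (23.34, 23.34).
ΣA = 17124.17 mm²
ΣAx̄ = (19500.00)(75.00) + (-2375.83)(23.34) = 1407041.67 mm³
ΣAȳ = (19500.00)(65.00) + (-2375.83)(23.34) = 1212041.67 mm³
x̄ = 1407041.67 / 17124.17 = 82.17 mm
ȳ = 1212041.67 / 17124.17 = 70.78 mm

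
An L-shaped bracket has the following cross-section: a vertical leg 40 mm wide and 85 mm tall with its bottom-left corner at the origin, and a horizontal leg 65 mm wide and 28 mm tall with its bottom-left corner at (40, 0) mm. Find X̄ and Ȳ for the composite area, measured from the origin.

X̄ = 38.30 mm, Ȳ = 32.56 mm

Part | A | x̄ᵢ | ȳᵢ | A·x̄ᵢ | A·ȳᵢ
vertical leg | 3400.00 | 20.00 | 42.50 | 68000.00 | 144500.00
horizontal leg | 1820.00 | 72.50 | 14.00 | 131950.00 | 25480.00
Σ | 5220.00 |  |  | 199950.00 | 169980.00
X̄ = 199950.00 / 5220.00 = 38.30 mm
Ȳ = 169980.00 / 5220.00 = 32.56 mm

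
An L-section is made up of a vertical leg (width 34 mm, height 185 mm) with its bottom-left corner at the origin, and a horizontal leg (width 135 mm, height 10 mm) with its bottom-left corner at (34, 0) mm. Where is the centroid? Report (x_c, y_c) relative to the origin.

x_c = 31.93 mm, y_c = 77.04 mm

vertical leg: A = 34 × 185 = 6290.00, centroid at (17.00, 92.50).
horizontal leg: A = 135 × 10 = 1350.00, centroid at (101.50, 5.00).
ΣA = 7640.00 mm²
ΣAx_c = (6290.00)(17.00) + (1350.00)(101.50) = 243955.00 mm³
ΣAy_c = (6290.00)(92.50) + (1350.00)(5.00) = 588575.00 mm³
x_c = 243955.00 / 7640.00 = 31.93 mm
y_c = 588575.00 / 7640.00 = 77.04 mm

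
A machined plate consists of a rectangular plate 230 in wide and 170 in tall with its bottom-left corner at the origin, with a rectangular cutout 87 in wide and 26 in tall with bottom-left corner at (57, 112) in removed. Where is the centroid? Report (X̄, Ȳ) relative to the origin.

X̄ = 115.89 in, Ȳ = 82.54 in

Part | A | x̄ᵢ | ȳᵢ | A·x̄ᵢ | A·ȳᵢ
plate | 39100.00 | 115.00 | 85.00 | 4496500.00 | 3323500.00
hole | -2262.00 | 100.50 | 125.00 | -227331.00 | -282750.00
Σ | 36838.00 |  |  | 4269169.00 | 3040750.00
X̄ = 4269169.00 / 36838.00 = 115.89 in
Ȳ = 3040750.00 / 36838.00 = 82.54 in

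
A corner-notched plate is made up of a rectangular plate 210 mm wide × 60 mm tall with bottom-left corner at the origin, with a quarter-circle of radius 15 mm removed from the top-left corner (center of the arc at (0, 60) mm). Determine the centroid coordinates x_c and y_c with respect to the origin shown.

x_c = 106.40 mm, y_c = 29.66 mm

Part | A | x̄ᵢ | ȳᵢ | A·x̄ᵢ | A·ȳᵢ
plate | 12600.00 | 105.00 | 30.00 | 1323000.00 | 378000.00
removed quarter-circle | -176.71 | 6.37 | 53.63 | -1125.00 | -9477.88
Σ | 12423.29 |  |  | 1321875.00 | 368522.12
x_c = 1321875.00 / 12423.29 = 106.40 mm
y_c = 368522.12 / 12423.29 = 29.66 mm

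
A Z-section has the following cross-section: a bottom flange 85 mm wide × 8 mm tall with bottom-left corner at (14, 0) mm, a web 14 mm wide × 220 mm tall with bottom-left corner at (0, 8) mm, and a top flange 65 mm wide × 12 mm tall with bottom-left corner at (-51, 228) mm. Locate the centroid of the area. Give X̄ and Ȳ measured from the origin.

Part | A | x̄ᵢ | ȳᵢ | A·x̄ᵢ | A·ȳᵢ
bottom flange | 680.00 | 56.50 | 4.00 | 38420.00 | 2720.00
web | 3080.00 | 7.00 | 118.00 | 21560.00 | 363440.00
top flange | 780.00 | -18.50 | 234.00 | -14430.00 | 182520.00
Σ | 4540.00 |  |  | 45550.00 | 548680.00
X̄ = 45550.00 / 4540.00 = 10.03 mm
Ȳ = 548680.00 / 4540.00 = 120.85 mm

X̄ = 10.03 mm, Ȳ = 120.85 mm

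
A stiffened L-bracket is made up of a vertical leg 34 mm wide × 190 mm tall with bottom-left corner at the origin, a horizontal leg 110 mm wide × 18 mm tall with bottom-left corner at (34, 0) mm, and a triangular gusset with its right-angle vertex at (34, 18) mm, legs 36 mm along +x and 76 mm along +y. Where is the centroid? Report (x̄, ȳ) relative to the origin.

vertical leg: A = 34 × 190 = 6460.00, centroid at (17.00, 95.00).
horizontal leg: A = 110 × 18 = 1980.00, centroid at (89.00, 9.00).
gusset: A = ½·36·76 = 1368.00, centroid at (46.00, 43.33).
ΣA = 9808.00 mm²
ΣAx̄ = (6460.00)(17.00) + (1980.00)(89.00) + (1368.00)(46.00) = 348968.00 mm³
ΣAȳ = (6460.00)(95.00) + (1980.00)(9.00) + (1368.00)(43.33) = 690800.00 mm³
x̄ = 348968.00 / 9808.00 = 35.58 mm
ȳ = 690800.00 / 9808.00 = 70.43 mm

x̄ = 35.58 mm, ȳ = 70.43 mm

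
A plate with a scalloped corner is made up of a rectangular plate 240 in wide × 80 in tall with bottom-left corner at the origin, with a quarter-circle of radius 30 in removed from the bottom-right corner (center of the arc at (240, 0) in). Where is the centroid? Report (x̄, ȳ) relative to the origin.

x̄ = 115.90 in, ȳ = 41.04 in

plate: A = 240 × 80 = 19200.00, centroid at (120.00, 40.00).
removed quarter-circle: A = −¼π·30² = -706.86, centroid at (227.27, 12.73).
ΣA = 18493.14 in²
ΣAx̄ = (19200.00)(120.00) + (-706.86)(227.27) = 2143354.00 in³
ΣAȳ = (19200.00)(40.00) + (-706.86)(12.73) = 759000.00 in³
x̄ = 2143354.00 / 18493.14 = 115.90 in
ȳ = 759000.00 / 18493.14 = 41.04 in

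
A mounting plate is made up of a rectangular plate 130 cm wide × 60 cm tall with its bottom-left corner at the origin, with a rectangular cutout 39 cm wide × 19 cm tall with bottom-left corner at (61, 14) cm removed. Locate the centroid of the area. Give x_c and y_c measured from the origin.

plate: A = 130 × 60 = 7800.00, centroid at (65.00, 30.00).
hole: A = −(39 × 19) = -741.00, centroid at (80.50, 23.50).
ΣA = 7059.00 cm², ΣAx_c = 447349.50 cm³, ΣAy_c = 216586.50 cm³.
x_c = 447349.50/7059.00 = 63.37 cm; y_c = 216586.50/7059.00 = 30.68 cm.

x_c = 63.37 cm, y_c = 30.68 cm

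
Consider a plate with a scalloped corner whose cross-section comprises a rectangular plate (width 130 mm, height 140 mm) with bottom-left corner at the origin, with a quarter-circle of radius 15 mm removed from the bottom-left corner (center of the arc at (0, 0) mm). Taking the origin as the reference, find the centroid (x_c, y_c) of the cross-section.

plate: A = 130 × 140 = 18200.00, centroid at (65.00, 70.00).
removed quarter-circle: A = −¼π·15² = -176.71, centroid at (6.37, 6.37).
ΣA = 18023.29 mm², ΣAx_c = 1181875.00 mm³, ΣAy_c = 1272875.00 mm³.
x_c = 1181875.00/18023.29 = 65.57 mm; y_c = 1272875.00/18023.29 = 70.62 mm.

x_c = 65.57 mm, y_c = 70.62 mm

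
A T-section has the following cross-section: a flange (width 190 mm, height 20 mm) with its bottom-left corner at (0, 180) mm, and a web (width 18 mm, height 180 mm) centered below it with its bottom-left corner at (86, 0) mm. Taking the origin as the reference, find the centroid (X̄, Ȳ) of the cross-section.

web: A = 18 × 180 = 3240.00, centroid at (95.00, 90.00).
flange: A = 190 × 20 = 3800.00, centroid at (95.00, 190.00).
ΣA = 7040.00 mm²
ΣAX̄ = (3240.00)(95.00) + (3800.00)(95.00) = 668800.00 mm³
ΣAȲ = (3240.00)(90.00) + (3800.00)(190.00) = 1013600.00 mm³
X̄ = 668800.00 / 7040.00 = 95.00 mm
Ȳ = 1013600.00 / 7040.00 = 143.98 mm

X̄ = 95.00 mm, Ȳ = 143.98 mm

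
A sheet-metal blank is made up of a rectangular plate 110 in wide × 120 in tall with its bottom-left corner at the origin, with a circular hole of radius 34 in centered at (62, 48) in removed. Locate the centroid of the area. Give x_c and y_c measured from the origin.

Part | A | x̄ᵢ | ȳᵢ | A·x̄ᵢ | A·ȳᵢ
plate | 13200.00 | 55.00 | 60.00 | 726000.00 | 792000.00
hole | -3631.68 | 62.00 | 48.00 | -225164.23 | -174320.69
Σ | 9568.32 |  |  | 500835.77 | 617679.31
x_c = 500835.77 / 9568.32 = 52.34 in
y_c = 617679.31 / 9568.32 = 64.55 in

x_c = 52.34 in, y_c = 64.55 in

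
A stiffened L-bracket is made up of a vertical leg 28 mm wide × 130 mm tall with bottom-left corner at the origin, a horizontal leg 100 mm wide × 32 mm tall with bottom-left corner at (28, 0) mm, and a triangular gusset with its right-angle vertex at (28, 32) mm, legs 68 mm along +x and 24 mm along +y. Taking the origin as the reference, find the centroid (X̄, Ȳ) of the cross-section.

vertical leg: A = 28 × 130 = 3640.00, centroid at (14.00, 65.00).
horizontal leg: A = 100 × 32 = 3200.00, centroid at (78.00, 16.00).
gusset: A = ½·68·24 = 816.00, centroid at (50.67, 40.00).
ΣA = 7656.00 mm², ΣAX̄ = 341904.00 mm³, ΣAȲ = 320440.00 mm³.
X̄ = 341904.00/7656.00 = 44.66 mm; Ȳ = 320440.00/7656.00 = 41.85 mm.

X̄ = 44.66 mm, Ȳ = 41.85 mm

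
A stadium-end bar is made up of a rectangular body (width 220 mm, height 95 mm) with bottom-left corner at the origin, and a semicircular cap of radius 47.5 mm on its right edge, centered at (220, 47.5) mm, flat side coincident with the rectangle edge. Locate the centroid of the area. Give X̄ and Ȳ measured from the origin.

X̄ = 128.87 mm, Ȳ = 47.50 mm

rectangular body: A = 220 × 95 = 20900.00, centroid at (110.00, 47.50).
semicircular end: A = ½π·47.5² = 3544.11, centroid at (240.16, 47.50).
ΣA = 24444.11 mm², ΣAX̄ = 3150151.94 mm³, ΣAȲ = 1161095.19 mm³.
X̄ = 3150151.94/24444.11 = 128.87 mm; Ȳ = 1161095.19/24444.11 = 47.50 mm.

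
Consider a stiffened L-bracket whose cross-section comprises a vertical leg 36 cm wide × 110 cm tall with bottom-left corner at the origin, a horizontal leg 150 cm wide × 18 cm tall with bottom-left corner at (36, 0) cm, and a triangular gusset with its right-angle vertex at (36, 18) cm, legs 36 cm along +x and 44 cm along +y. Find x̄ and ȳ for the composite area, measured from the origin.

vertical leg: A = 36 × 110 = 3960.00, centroid at (18.00, 55.00).
horizontal leg: A = 150 × 18 = 2700.00, centroid at (111.00, 9.00).
gusset: A = ½·36·44 = 792.00, centroid at (48.00, 32.67).
ΣA = 7452.00 cm², ΣAx̄ = 408996.00 cm³, ΣAȳ = 267972.00 cm³.
x̄ = 408996.00/7452.00 = 54.88 cm; ȳ = 267972.00/7452.00 = 35.96 cm.

x̄ = 54.88 cm, ȳ = 35.96 cm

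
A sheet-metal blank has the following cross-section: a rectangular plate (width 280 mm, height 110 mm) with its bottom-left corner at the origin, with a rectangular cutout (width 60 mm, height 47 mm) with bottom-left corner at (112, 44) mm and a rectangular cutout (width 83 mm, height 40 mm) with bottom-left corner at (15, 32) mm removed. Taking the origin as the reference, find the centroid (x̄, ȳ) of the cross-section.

x̄ = 151.01 mm, ȳ = 53.97 mm

plate: A = 280 × 110 = 30800.00, centroid at (140.00, 55.00).
hole 1: A = −(60 × 47) = -2820.00, centroid at (142.00, 67.50).
hole 2: A = −(83 × 40) = -3320.00, centroid at (56.50, 52.00).
ΣA = 24660.00 mm², ΣAx̄ = 3723980.00 mm³, ΣAȳ = 1331010.00 mm³.
x̄ = 3723980.00/24660.00 = 151.01 mm; ȳ = 1331010.00/24660.00 = 53.97 mm.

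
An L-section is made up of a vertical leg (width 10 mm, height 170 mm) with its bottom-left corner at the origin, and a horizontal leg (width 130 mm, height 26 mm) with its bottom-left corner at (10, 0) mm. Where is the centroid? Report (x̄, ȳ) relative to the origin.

vertical leg: A = 10 × 170 = 1700.00, centroid at (5.00, 85.00).
horizontal leg: A = 130 × 26 = 3380.00, centroid at (75.00, 13.00).
ΣA = 5080.00 mm²
ΣAx̄ = (1700.00)(5.00) + (3380.00)(75.00) = 262000.00 mm³
ΣAȳ = (1700.00)(85.00) + (3380.00)(13.00) = 188440.00 mm³
x̄ = 262000.00 / 5080.00 = 51.57 mm
ȳ = 188440.00 / 5080.00 = 37.09 mm

x̄ = 51.57 mm, ȳ = 37.09 mm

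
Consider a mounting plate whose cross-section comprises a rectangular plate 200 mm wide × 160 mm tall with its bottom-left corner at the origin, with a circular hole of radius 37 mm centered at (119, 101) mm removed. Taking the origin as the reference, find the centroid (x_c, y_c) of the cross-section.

plate: A = 200 × 160 = 32000.00, centroid at (100.00, 80.00).
hole: A = −π·37² = -4300.84, centroid at (119.00, 101.00).
ΣA = 27699.16 mm², ΣAx_c = 2688200.00 mm³, ΣAy_c = 2125615.13 mm³.
x_c = 2688200.00/27699.16 = 97.05 mm; y_c = 2125615.13/27699.16 = 76.74 mm.

x_c = 97.05 mm, y_c = 76.74 mm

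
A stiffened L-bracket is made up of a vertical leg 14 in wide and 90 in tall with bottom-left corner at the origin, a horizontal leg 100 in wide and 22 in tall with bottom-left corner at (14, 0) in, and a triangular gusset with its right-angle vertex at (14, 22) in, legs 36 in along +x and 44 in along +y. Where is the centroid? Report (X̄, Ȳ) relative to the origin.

vertical leg: A = 14 × 90 = 1260.00, centroid at (7.00, 45.00).
horizontal leg: A = 100 × 22 = 2200.00, centroid at (64.00, 11.00).
gusset: A = ½·36·44 = 792.00, centroid at (26.00, 36.67).
ΣA = 4252.00 in², ΣAX̄ = 170212.00 in³, ΣAȲ = 109940.00 in³.
X̄ = 170212.00/4252.00 = 40.03 in; Ȳ = 109940.00/4252.00 = 25.86 in.

X̄ = 40.03 in, Ȳ = 25.86 in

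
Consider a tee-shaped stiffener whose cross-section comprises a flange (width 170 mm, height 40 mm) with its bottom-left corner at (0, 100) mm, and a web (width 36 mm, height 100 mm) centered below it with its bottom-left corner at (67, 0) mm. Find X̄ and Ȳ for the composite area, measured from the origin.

Part | A | x̄ᵢ | ȳᵢ | A·x̄ᵢ | A·ȳᵢ
web | 3600.00 | 85.00 | 50.00 | 306000.00 | 180000.00
flange | 6800.00 | 85.00 | 120.00 | 578000.00 | 816000.00
Σ | 10400.00 |  |  | 884000.00 | 996000.00
X̄ = 884000.00 / 10400.00 = 85.00 mm
Ȳ = 996000.00 / 10400.00 = 95.77 mm

X̄ = 85.00 mm, Ȳ = 95.77 mm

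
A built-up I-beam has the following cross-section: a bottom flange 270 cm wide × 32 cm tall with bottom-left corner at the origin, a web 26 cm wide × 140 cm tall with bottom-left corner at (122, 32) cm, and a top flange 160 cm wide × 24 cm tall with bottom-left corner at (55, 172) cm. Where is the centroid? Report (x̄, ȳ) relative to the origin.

x̄ = 135.00 cm, ȳ = 75.44 cm

bottom flange: A = 270 × 32 = 8640.00, centroid at (135.00, 16.00).
web: A = 26 × 140 = 3640.00, centroid at (135.00, 102.00).
top flange: A = 160 × 24 = 3840.00, centroid at (135.00, 184.00).
ΣA = 16120.00 cm²
ΣAx̄ = (8640.00)(135.00) + (3640.00)(135.00) + (3840.00)(135.00) = 2176200.00 cm³
ΣAȳ = (8640.00)(16.00) + (3640.00)(102.00) + (3840.00)(184.00) = 1216080.00 cm³
x̄ = 2176200.00 / 16120.00 = 135.00 cm
ȳ = 1216080.00 / 16120.00 = 75.44 cm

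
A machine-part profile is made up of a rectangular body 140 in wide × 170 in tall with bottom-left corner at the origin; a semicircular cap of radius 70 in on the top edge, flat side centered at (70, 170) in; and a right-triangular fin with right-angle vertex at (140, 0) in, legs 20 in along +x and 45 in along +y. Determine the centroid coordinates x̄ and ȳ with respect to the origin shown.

x̄ = 71.08 in, ȳ = 111.65 in

rectangular body: A = 140 × 170 = 23800.00, centroid at (70.00, 85.00).
semicircular top: A = ½π·70² = 7696.90, centroid at (70.00, 199.71).
triangular fin: A = ½·20·45 = 450.00, centroid at (146.67, 15.00).
ΣA = 31946.90 in²
ΣAx̄ = (23800.00)(70.00) + (7696.90)(70.00) + (450.00)(146.67) = 2270783.14 in³
ΣAȳ = (23800.00)(85.00) + (7696.90)(199.71) + (450.00)(15.00) = 3566890.01 in³
x̄ = 2270783.14 / 31946.90 = 71.08 in
ȳ = 3566890.01 / 31946.90 = 111.65 in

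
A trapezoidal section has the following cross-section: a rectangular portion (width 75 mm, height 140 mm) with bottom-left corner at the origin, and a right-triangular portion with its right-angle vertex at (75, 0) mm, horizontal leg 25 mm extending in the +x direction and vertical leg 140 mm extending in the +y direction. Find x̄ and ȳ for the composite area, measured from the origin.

x̄ = 44.05 mm, ȳ = 66.67 mm

rectangular portion: A = 75 × 140 = 10500.00, centroid at (37.50, 70.00).
triangular portion: A = ½·25·140 = 1750.00, centroid at (83.33, 46.67).
ΣA = 12250.00 mm², ΣAx̄ = 539583.33 mm³, ΣAȳ = 816666.67 mm³.
x̄ = 539583.33/12250.00 = 44.05 mm; ȳ = 816666.67/12250.00 = 66.67 mm.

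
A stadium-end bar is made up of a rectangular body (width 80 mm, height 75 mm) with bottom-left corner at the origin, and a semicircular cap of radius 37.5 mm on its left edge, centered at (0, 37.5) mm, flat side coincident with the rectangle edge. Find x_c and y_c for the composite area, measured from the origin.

rectangular body: A = 80 × 75 = 6000.00, centroid at (40.00, 37.50).
semicircular end: A = ½π·37.5² = 2208.93, centroid at (-15.92, 37.50).
ΣA = 8208.93 mm²
ΣAx_c = (6000.00)(40.00) + (2208.93)(-15.92) = 204843.75 mm³
ΣAy_c = (6000.00)(37.50) + (2208.93)(37.50) = 307834.96 mm³
x_c = 204843.75 / 8208.93 = 24.95 mm
y_c = 307834.96 / 8208.93 = 37.50 mm

x_c = 24.95 mm, y_c = 37.50 mm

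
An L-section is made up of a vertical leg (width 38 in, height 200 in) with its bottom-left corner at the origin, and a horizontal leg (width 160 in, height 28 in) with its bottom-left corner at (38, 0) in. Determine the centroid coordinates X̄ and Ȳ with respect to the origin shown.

vertical leg: A = 38 × 200 = 7600.00, centroid at (19.00, 100.00).
horizontal leg: A = 160 × 28 = 4480.00, centroid at (118.00, 14.00).
ΣA = 12080.00 in², ΣAX̄ = 673040.00 in³, ΣAȲ = 822720.00 in³.
X̄ = 673040.00/12080.00 = 55.72 in; Ȳ = 822720.00/12080.00 = 68.11 in.

X̄ = 55.72 in, Ȳ = 68.11 in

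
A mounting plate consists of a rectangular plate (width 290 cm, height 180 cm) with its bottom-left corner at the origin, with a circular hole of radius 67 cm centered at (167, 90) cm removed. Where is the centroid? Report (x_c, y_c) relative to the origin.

x_c = 136.86 cm, y_c = 90.00 cm

plate: A = 290 × 180 = 52200.00, centroid at (145.00, 90.00).
hole: A = −π·67² = -14102.61, centroid at (167.00, 90.00).
ΣA = 38097.39 cm², ΣAx_c = 5213864.23 cm³, ΣAy_c = 3428765.15 cm³.
x_c = 5213864.23/38097.39 = 136.86 cm; y_c = 3428765.15/38097.39 = 90.00 cm.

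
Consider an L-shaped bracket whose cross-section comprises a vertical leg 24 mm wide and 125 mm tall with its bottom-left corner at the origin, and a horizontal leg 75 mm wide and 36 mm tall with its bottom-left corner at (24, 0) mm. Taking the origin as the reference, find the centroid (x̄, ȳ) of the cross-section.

x̄ = 35.45 mm, ȳ = 41.42 mm

vertical leg: A = 24 × 125 = 3000.00, centroid at (12.00, 62.50).
horizontal leg: A = 75 × 36 = 2700.00, centroid at (61.50, 18.00).
ΣA = 5700.00 mm², ΣAx̄ = 202050.00 mm³, ΣAȳ = 236100.00 mm³.
x̄ = 202050.00/5700.00 = 35.45 mm; ȳ = 236100.00/5700.00 = 41.42 mm.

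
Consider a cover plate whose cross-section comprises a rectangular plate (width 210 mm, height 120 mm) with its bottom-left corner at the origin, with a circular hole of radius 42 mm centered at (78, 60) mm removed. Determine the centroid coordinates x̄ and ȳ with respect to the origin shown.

plate: A = 210 × 120 = 25200.00, centroid at (105.00, 60.00).
hole: A = −π·42² = -5541.77, centroid at (78.00, 60.00).
ΣA = 19658.23 mm²
ΣAx̄ = (25200.00)(105.00) + (-5541.77)(78.00) = 2213741.98 mm³
ΣAȳ = (25200.00)(60.00) + (-5541.77)(60.00) = 1179493.83 mm³
x̄ = 2213741.98 / 19658.23 = 112.61 mm
ȳ = 1179493.83 / 19658.23 = 60.00 mm

x̄ = 112.61 mm, ȳ = 60.00 mm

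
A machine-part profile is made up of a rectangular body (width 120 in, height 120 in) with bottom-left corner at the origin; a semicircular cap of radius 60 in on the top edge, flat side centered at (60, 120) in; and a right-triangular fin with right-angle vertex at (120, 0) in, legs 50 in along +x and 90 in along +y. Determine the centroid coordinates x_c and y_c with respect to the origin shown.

rectangular body: A = 120 × 120 = 14400.00, centroid at (60.00, 60.00).
semicircular top: A = ½π·60² = 5654.87, centroid at (60.00, 145.46).
triangular fin: A = ½·50·90 = 2250.00, centroid at (136.67, 30.00).
ΣA = 22304.87 in², ΣAx_c = 1510792.01 in³, ΣAy_c = 1754084.01 in³.
x_c = 1510792.01/22304.87 = 67.73 in; y_c = 1754084.01/22304.87 = 78.64 in.

x_c = 67.73 in, y_c = 78.64 in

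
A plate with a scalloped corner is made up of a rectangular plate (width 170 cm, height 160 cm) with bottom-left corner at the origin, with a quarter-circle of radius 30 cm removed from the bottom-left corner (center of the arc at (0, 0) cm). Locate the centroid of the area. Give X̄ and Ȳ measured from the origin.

plate: A = 170 × 160 = 27200.00, centroid at (85.00, 80.00).
removed quarter-circle: A = −¼π·30² = -706.86, centroid at (12.73, 12.73).
ΣA = 26493.14 cm², ΣAX̄ = 2303000.00 cm³, ΣAȲ = 2167000.00 cm³.
X̄ = 2303000.00/26493.14 = 86.93 cm; Ȳ = 2167000.00/26493.14 = 81.79 cm.

X̄ = 86.93 cm, Ȳ = 81.79 cm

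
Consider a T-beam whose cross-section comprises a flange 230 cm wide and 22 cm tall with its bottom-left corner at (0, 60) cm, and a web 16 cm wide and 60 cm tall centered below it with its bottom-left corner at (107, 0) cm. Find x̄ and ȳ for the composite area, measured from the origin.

x̄ = 115.00 cm, ȳ = 64.46 cm

web: A = 16 × 60 = 960.00, centroid at (115.00, 30.00).
flange: A = 230 × 22 = 5060.00, centroid at (115.00, 71.00).
ΣA = 6020.00 cm²
ΣAx̄ = (960.00)(115.00) + (5060.00)(115.00) = 692300.00 cm³
ΣAȳ = (960.00)(30.00) + (5060.00)(71.00) = 388060.00 cm³
x̄ = 692300.00 / 6020.00 = 115.00 cm
ȳ = 388060.00 / 6020.00 = 64.46 cm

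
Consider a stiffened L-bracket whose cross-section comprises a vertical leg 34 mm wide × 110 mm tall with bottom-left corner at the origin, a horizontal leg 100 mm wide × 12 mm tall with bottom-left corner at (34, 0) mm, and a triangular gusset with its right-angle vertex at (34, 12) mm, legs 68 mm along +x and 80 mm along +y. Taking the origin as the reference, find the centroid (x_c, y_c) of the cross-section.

x_c = 41.58 mm, y_c = 41.52 mm

vertical leg: A = 34 × 110 = 3740.00, centroid at (17.00, 55.00).
horizontal leg: A = 100 × 12 = 1200.00, centroid at (84.00, 6.00).
gusset: A = ½·68·80 = 2720.00, centroid at (56.67, 38.67).
ΣA = 7660.00 mm², ΣAx_c = 318513.33 mm³, ΣAy_c = 318073.33 mm³.
x_c = 318513.33/7660.00 = 41.58 mm; y_c = 318073.33/7660.00 = 41.52 mm.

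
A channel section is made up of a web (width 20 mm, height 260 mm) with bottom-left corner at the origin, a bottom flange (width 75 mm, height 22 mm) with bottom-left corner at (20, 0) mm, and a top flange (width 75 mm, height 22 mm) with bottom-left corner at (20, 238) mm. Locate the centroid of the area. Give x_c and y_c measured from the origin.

Part | A | x̄ᵢ | ȳᵢ | A·x̄ᵢ | A·ȳᵢ
web | 5200.00 | 10.00 | 130.00 | 52000.00 | 676000.00
bottom flange | 1650.00 | 57.50 | 11.00 | 94875.00 | 18150.00
top flange | 1650.00 | 57.50 | 249.00 | 94875.00 | 410850.00
Σ | 8500.00 |  |  | 241750.00 | 1105000.00
x_c = 241750.00 / 8500.00 = 28.44 mm
y_c = 1105000.00 / 8500.00 = 130.00 mm

x_c = 28.44 mm, y_c = 130.00 mm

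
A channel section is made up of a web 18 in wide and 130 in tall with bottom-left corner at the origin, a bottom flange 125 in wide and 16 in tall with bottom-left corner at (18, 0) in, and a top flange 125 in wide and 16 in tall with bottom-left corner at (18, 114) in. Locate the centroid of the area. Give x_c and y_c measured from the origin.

web: A = 18 × 130 = 2340.00, centroid at (9.00, 65.00).
bottom flange: A = 125 × 16 = 2000.00, centroid at (80.50, 8.00).
top flange: A = 125 × 16 = 2000.00, centroid at (80.50, 122.00).
ΣA = 6340.00 in²
ΣAx_c = (2340.00)(9.00) + (2000.00)(80.50) + (2000.00)(80.50) = 343060.00 in³
ΣAy_c = (2340.00)(65.00) + (2000.00)(8.00) + (2000.00)(122.00) = 412100.00 in³
x_c = 343060.00 / 6340.00 = 54.11 in
y_c = 412100.00 / 6340.00 = 65.00 in

x_c = 54.11 in, y_c = 65.00 in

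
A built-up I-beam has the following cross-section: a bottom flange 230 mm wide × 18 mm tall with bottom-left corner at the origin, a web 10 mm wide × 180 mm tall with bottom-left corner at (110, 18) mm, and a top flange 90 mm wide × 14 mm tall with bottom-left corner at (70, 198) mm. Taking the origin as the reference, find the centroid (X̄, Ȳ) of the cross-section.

bottom flange: A = 230 × 18 = 4140.00, centroid at (115.00, 9.00).
web: A = 10 × 180 = 1800.00, centroid at (115.00, 108.00).
top flange: A = 90 × 14 = 1260.00, centroid at (115.00, 205.00).
ΣA = 7200.00 mm², ΣAX̄ = 828000.00 mm³, ΣAȲ = 489960.00 mm³.
X̄ = 828000.00/7200.00 = 115.00 mm; Ȳ = 489960.00/7200.00 = 68.05 mm.

X̄ = 115.00 mm, Ȳ = 68.05 mm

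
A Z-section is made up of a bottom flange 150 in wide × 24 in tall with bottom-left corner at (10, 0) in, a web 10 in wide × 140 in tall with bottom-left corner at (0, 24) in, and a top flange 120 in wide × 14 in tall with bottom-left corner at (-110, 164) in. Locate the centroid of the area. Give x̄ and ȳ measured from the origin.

bottom flange: A = 150 × 24 = 3600.00, centroid at (85.00, 12.00).
web: A = 10 × 140 = 1400.00, centroid at (5.00, 94.00).
top flange: A = 120 × 14 = 1680.00, centroid at (-50.00, 171.00).
ΣA = 6680.00 in²
ΣAx̄ = (3600.00)(85.00) + (1400.00)(5.00) + (1680.00)(-50.00) = 229000.00 in³
ΣAȳ = (3600.00)(12.00) + (1400.00)(94.00) + (1680.00)(171.00) = 462080.00 in³
x̄ = 229000.00 / 6680.00 = 34.28 in
ȳ = 462080.00 / 6680.00 = 69.17 in

x̄ = 34.28 in, ȳ = 69.17 in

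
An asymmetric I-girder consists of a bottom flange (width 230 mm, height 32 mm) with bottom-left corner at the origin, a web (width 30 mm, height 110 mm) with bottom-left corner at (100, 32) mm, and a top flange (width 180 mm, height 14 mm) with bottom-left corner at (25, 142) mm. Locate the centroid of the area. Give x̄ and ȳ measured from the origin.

bottom flange: A = 230 × 32 = 7360.00, centroid at (115.00, 16.00).
web: A = 30 × 110 = 3300.00, centroid at (115.00, 87.00).
top flange: A = 180 × 14 = 2520.00, centroid at (115.00, 149.00).
ΣA = 13180.00 mm²
ΣAx̄ = (7360.00)(115.00) + (3300.00)(115.00) + (2520.00)(115.00) = 1515700.00 mm³
ΣAȳ = (7360.00)(16.00) + (3300.00)(87.00) + (2520.00)(149.00) = 780340.00 mm³
x̄ = 1515700.00 / 13180.00 = 115.00 mm
ȳ = 780340.00 / 13180.00 = 59.21 mm

x̄ = 115.00 mm, ȳ = 59.21 mm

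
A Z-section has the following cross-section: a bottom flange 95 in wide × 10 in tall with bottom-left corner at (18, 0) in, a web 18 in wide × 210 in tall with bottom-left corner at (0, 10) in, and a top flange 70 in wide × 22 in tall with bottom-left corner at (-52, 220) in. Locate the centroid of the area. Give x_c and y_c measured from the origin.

Part | A | x̄ᵢ | ȳᵢ | A·x̄ᵢ | A·ȳᵢ
bottom flange | 950.00 | 65.50 | 5.00 | 62225.00 | 4750.00
web | 3780.00 | 9.00 | 115.00 | 34020.00 | 434700.00
top flange | 1540.00 | -17.00 | 231.00 | -26180.00 | 355740.00
Σ | 6270.00 |  |  | 70065.00 | 795190.00
x_c = 70065.00 / 6270.00 = 11.17 in
y_c = 795190.00 / 6270.00 = 126.82 in

x_c = 11.17 in, y_c = 126.82 in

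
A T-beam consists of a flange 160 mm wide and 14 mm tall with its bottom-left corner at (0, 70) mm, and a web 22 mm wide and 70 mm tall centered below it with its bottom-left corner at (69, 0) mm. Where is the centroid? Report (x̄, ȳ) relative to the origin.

web: A = 22 × 70 = 1540.00, centroid at (80.00, 35.00).
flange: A = 160 × 14 = 2240.00, centroid at (80.00, 77.00).
ΣA = 3780.00 mm², ΣAx̄ = 302400.00 mm³, ΣAȳ = 226380.00 mm³.
x̄ = 302400.00/3780.00 = 80.00 mm; ȳ = 226380.00/3780.00 = 59.89 mm.

x̄ = 80.00 mm, ȳ = 59.89 mm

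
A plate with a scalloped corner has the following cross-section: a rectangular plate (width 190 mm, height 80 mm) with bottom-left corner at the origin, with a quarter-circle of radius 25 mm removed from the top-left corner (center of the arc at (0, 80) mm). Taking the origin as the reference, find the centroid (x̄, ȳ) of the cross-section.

Part | A | x̄ᵢ | ȳᵢ | A·x̄ᵢ | A·ȳᵢ
plate | 15200.00 | 95.00 | 40.00 | 1444000.00 | 608000.00
removed quarter-circle | -490.87 | 10.61 | 69.39 | -5208.33 | -34061.57
Σ | 14709.13 |  |  | 1438791.67 | 573938.43
x̄ = 1438791.67 / 14709.13 = 97.82 mm
ȳ = 573938.43 / 14709.13 = 39.02 mm

x̄ = 97.82 mm, ȳ = 39.02 mm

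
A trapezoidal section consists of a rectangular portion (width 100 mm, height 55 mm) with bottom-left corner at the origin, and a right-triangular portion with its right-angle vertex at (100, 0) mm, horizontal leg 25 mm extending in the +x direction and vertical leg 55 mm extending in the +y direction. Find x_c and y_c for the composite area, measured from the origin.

rectangular portion: A = 100 × 55 = 5500.00, centroid at (50.00, 27.50).
triangular portion: A = ½·25·55 = 687.50, centroid at (108.33, 18.33).
ΣA = 6187.50 mm², ΣAx_c = 349479.17 mm³, ΣAy_c = 163854.17 mm³.
x_c = 349479.17/6187.50 = 56.48 mm; y_c = 163854.17/6187.50 = 26.48 mm.

x_c = 56.48 mm, y_c = 26.48 mm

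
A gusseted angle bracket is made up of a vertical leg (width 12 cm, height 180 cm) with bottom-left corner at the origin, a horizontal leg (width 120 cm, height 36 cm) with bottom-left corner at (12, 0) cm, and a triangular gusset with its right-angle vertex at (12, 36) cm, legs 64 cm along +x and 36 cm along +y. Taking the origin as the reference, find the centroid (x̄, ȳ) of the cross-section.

x̄ = 47.48 cm, ȳ = 42.91 cm

vertical leg: A = 12 × 180 = 2160.00, centroid at (6.00, 90.00).
horizontal leg: A = 120 × 36 = 4320.00, centroid at (72.00, 18.00).
gusset: A = ½·64·36 = 1152.00, centroid at (33.33, 48.00).
ΣA = 7632.00 cm²
ΣAx̄ = (2160.00)(6.00) + (4320.00)(72.00) + (1152.00)(33.33) = 362400.00 cm³
ΣAȳ = (2160.00)(90.00) + (4320.00)(18.00) + (1152.00)(48.00) = 327456.00 cm³
x̄ = 362400.00 / 7632.00 = 47.48 cm
ȳ = 327456.00 / 7632.00 = 42.91 cm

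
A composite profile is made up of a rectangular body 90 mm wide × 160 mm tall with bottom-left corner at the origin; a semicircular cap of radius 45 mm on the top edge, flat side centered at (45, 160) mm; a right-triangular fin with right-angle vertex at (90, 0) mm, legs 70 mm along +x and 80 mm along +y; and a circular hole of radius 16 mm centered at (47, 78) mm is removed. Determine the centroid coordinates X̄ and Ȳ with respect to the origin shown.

rectangular body: A = 90 × 160 = 14400.00, centroid at (45.00, 80.00).
semicircular top: A = ½π·45² = 3180.86, centroid at (45.00, 179.10).
triangular fin: A = ½·70·80 = 2800.00, centroid at (113.33, 26.67).
hole: A = −π·16² = -804.25, centroid at (47.00, 78.00).
ΣA = 19576.61 mm², ΣAX̄ = 1070672.51 mm³, ΣAȲ = 1733623.35 mm³.
X̄ = 1070672.51/19576.61 = 54.69 mm; Ȳ = 1733623.35/19576.61 = 88.56 mm.

X̄ = 54.69 mm, Ȳ = 88.56 mm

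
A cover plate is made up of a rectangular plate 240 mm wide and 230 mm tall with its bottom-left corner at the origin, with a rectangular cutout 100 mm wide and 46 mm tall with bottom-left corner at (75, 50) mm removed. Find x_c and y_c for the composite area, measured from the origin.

x_c = 119.55 mm, y_c = 118.82 mm

plate: A = 240 × 230 = 55200.00, centroid at (120.00, 115.00).
hole: A = −(100 × 46) = -4600.00, centroid at (125.00, 73.00).
ΣA = 50600.00 mm², ΣAx_c = 6049000.00 mm³, ΣAy_c = 6012200.00 mm³.
x_c = 6049000.00/50600.00 = 119.55 mm; y_c = 6012200.00/50600.00 = 118.82 mm.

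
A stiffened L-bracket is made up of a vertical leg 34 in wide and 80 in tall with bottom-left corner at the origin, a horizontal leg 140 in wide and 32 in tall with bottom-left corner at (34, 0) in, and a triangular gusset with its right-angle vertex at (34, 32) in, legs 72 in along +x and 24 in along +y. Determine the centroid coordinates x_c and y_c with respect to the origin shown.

x_c = 69.73 in, y_c = 26.67 in

vertical leg: A = 34 × 80 = 2720.00, centroid at (17.00, 40.00).
horizontal leg: A = 140 × 32 = 4480.00, centroid at (104.00, 16.00).
gusset: A = ½·72·24 = 864.00, centroid at (58.00, 40.00).
ΣA = 8064.00 in²
ΣAx_c = (2720.00)(17.00) + (4480.00)(104.00) + (864.00)(58.00) = 562272.00 in³
ΣAy_c = (2720.00)(40.00) + (4480.00)(16.00) + (864.00)(40.00) = 215040.00 in³
x_c = 562272.00 / 8064.00 = 69.73 in
y_c = 215040.00 / 8064.00 = 26.67 in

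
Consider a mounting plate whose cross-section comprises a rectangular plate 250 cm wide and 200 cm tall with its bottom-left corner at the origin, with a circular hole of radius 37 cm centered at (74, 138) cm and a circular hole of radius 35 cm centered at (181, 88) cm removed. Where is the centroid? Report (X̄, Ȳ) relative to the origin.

X̄ = 125.09 cm, Ȳ = 97.20 cm

Part | A | x̄ᵢ | ȳᵢ | A·x̄ᵢ | A·ȳᵢ
plate | 50000.00 | 125.00 | 100.00 | 6250000.00 | 5000000.00
hole 1 | -4300.84 | 74.00 | 138.00 | -318262.19 | -593515.97
hole 2 | -3848.45 | 181.00 | 88.00 | -696569.63 | -338663.69
Σ | 41850.71 |  |  | 5235168.18 | 4067820.34
X̄ = 5235168.18 / 41850.71 = 125.09 cm
Ȳ = 4067820.34 / 41850.71 = 97.20 cm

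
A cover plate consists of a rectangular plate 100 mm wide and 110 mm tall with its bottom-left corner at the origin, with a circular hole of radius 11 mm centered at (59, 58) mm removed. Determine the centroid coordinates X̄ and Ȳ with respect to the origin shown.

X̄ = 49.68 mm, Ȳ = 54.89 mm

plate: A = 100 × 110 = 11000.00, centroid at (50.00, 55.00).
hole: A = −π·11² = -380.13, centroid at (59.00, 58.00).
ΣA = 10619.87 mm², ΣAX̄ = 527572.17 mm³, ΣAȲ = 582952.30 mm³.
X̄ = 527572.17/10619.87 = 49.68 mm; Ȳ = 582952.30/10619.87 = 54.89 mm.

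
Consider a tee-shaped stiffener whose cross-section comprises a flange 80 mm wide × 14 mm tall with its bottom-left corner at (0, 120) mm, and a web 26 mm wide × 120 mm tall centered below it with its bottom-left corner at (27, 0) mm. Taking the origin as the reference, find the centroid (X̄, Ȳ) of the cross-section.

web: A = 26 × 120 = 3120.00, centroid at (40.00, 60.00).
flange: A = 80 × 14 = 1120.00, centroid at (40.00, 127.00).
ΣA = 4240.00 mm², ΣAX̄ = 169600.00 mm³, ΣAȲ = 329440.00 mm³.
X̄ = 169600.00/4240.00 = 40.00 mm; Ȳ = 329440.00/4240.00 = 77.70 mm.

X̄ = 40.00 mm, Ȳ = 77.70 mm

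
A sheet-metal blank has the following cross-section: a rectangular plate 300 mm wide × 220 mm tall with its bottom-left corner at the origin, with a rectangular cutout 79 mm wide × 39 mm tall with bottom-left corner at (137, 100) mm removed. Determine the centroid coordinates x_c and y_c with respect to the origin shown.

plate: A = 300 × 220 = 66000.00, centroid at (150.00, 110.00).
hole: A = −(79 × 39) = -3081.00, centroid at (176.50, 119.50).
ΣA = 62919.00 mm²
ΣAx_c = (66000.00)(150.00) + (-3081.00)(176.50) = 9356203.50 mm³
ΣAy_c = (66000.00)(110.00) + (-3081.00)(119.50) = 6891820.50 mm³
x_c = 9356203.50 / 62919.00 = 148.70 mm
y_c = 6891820.50 / 62919.00 = 109.53 mm

x_c = 148.70 mm, y_c = 109.53 mm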